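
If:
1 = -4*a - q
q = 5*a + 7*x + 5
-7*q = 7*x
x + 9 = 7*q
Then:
No Solution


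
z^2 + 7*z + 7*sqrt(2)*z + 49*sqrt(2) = (z + 7)*(z + 7*sqrt(2))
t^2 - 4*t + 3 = (t - 3)*(t - 1)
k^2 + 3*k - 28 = (k - 4)*(k + 7)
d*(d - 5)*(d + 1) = d^3 - 4*d^2 - 5*d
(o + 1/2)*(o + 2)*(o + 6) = o^3 + 17*o^2/2 + 16*o + 6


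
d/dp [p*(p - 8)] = 2*p - 8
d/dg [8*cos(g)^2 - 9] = -8*sin(2*g)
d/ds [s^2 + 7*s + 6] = 2*s + 7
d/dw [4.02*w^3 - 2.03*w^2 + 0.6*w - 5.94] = 12.06*w^2 - 4.06*w + 0.6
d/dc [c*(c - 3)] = 2*c - 3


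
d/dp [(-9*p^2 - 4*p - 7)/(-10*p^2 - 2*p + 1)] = 2*(-11*p^2 - 79*p - 9)/(100*p^4 + 40*p^3 - 16*p^2 - 4*p + 1)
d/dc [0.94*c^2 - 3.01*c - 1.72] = 1.88*c - 3.01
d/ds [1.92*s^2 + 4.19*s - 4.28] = 3.84*s + 4.19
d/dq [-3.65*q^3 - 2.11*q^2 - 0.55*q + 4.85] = -10.95*q^2 - 4.22*q - 0.55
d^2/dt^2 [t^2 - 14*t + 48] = 2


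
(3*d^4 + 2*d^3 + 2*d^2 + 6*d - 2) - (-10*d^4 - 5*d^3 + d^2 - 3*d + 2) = 13*d^4 + 7*d^3 + d^2 + 9*d - 4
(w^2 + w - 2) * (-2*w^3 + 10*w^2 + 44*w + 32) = -2*w^5 + 8*w^4 + 58*w^3 + 56*w^2 - 56*w - 64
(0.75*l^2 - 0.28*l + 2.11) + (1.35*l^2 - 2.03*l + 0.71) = 2.1*l^2 - 2.31*l + 2.82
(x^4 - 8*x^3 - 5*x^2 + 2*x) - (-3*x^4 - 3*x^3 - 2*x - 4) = 4*x^4 - 5*x^3 - 5*x^2 + 4*x + 4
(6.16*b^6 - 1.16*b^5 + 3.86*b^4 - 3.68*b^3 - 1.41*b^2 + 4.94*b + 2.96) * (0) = 0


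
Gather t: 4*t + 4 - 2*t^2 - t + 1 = -2*t^2 + 3*t + 5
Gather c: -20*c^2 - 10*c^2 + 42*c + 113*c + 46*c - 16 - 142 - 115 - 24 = -30*c^2 + 201*c - 297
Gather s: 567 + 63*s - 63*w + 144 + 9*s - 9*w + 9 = 72*s - 72*w + 720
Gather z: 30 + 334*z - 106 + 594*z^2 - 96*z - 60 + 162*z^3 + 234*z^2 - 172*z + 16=162*z^3 + 828*z^2 + 66*z - 120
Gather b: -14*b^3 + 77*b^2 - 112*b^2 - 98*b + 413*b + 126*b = -14*b^3 - 35*b^2 + 441*b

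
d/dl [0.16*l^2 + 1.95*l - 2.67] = 0.32*l + 1.95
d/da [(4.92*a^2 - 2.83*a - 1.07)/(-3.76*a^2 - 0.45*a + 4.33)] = (-12.8548*a^2 + 34.5608*a - 12.7354)/(14.1376*a^4 + 3.384*a^3 - 32.3591*a^2 - 3.897*a + 18.7489)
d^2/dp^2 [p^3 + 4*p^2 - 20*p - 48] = 6*p + 8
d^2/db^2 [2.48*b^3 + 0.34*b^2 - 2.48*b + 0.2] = 14.88*b + 0.68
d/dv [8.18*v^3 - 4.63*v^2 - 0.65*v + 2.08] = 24.54*v^2 - 9.26*v - 0.65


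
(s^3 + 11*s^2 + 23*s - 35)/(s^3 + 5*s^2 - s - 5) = (s + 7)/(s + 1)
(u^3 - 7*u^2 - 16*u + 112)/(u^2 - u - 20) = (u^2 - 11*u + 28)/(u - 5)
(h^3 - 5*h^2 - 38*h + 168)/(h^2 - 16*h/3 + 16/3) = 3*(h^2 - h - 42)/(3*h - 4)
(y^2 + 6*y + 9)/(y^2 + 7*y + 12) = (y + 3)/(y + 4)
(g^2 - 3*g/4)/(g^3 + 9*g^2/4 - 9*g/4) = 1/(g + 3)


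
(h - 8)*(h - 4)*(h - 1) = h^3 - 13*h^2 + 44*h - 32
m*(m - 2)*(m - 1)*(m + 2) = m^4 - m^3 - 4*m^2 + 4*m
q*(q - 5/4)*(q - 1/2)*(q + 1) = q^4 - 3*q^3/4 - 9*q^2/8 + 5*q/8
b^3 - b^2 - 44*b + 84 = (b - 6)*(b - 2)*(b + 7)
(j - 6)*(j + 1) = j^2 - 5*j - 6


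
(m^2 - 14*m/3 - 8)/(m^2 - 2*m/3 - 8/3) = (m - 6)/(m - 2)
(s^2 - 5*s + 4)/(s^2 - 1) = (s - 4)/(s + 1)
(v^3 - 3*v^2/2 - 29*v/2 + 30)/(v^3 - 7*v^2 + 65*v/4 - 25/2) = 2*(v^2 + v - 12)/(2*v^2 - 9*v + 10)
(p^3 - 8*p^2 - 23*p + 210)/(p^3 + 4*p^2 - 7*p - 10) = (p^2 - 13*p + 42)/(p^2 - p - 2)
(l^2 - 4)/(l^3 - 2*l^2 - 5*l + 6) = (l - 2)/(l^2 - 4*l + 3)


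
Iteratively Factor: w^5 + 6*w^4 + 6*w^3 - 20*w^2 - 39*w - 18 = (w + 1)*(w^4 + 5*w^3 + w^2 - 21*w - 18) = (w + 1)*(w + 3)*(w^3 + 2*w^2 - 5*w - 6) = (w + 1)*(w + 3)^2*(w^2 - w - 2) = (w - 2)*(w + 1)*(w + 3)^2*(w + 1)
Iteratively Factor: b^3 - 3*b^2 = (b - 3)*(b^2) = b*(b - 3)*(b)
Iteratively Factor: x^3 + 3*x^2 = (x)*(x^2 + 3*x) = x^2*(x + 3)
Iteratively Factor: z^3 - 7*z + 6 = (z + 3)*(z^2 - 3*z + 2) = (z - 1)*(z + 3)*(z - 2)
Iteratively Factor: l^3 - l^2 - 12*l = (l + 3)*(l^2 - 4*l) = (l - 4)*(l + 3)*(l)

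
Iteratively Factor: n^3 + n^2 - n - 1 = (n + 1)*(n^2 - 1) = (n + 1)^2*(n - 1)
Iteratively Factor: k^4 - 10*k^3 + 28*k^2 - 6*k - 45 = (k - 5)*(k^3 - 5*k^2 + 3*k + 9) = (k - 5)*(k + 1)*(k^2 - 6*k + 9) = (k - 5)*(k - 3)*(k + 1)*(k - 3)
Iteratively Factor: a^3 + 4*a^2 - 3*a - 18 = (a + 3)*(a^2 + a - 6) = (a - 2)*(a + 3)*(a + 3)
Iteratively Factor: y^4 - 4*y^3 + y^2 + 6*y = (y)*(y^3 - 4*y^2 + y + 6) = y*(y - 2)*(y^2 - 2*y - 3) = y*(y - 2)*(y + 1)*(y - 3)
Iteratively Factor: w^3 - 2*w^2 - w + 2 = (w - 1)*(w^2 - w - 2) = (w - 2)*(w - 1)*(w + 1)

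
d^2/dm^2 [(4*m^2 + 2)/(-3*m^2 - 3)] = 4*(3*m^2 - 1)/(3*(m^6 + 3*m^4 + 3*m^2 + 1))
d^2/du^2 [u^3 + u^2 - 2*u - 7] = 6*u + 2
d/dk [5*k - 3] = 5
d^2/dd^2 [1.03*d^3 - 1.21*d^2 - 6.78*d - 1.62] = 6.18*d - 2.42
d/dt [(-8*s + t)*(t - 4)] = -8*s + 2*t - 4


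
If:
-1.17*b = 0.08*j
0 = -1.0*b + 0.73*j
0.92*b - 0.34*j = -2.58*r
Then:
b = 0.00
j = 0.00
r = 0.00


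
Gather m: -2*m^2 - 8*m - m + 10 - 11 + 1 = -2*m^2 - 9*m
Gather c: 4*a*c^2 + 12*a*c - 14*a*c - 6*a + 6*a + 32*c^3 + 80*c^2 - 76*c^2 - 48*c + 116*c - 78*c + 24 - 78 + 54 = 32*c^3 + c^2*(4*a + 4) + c*(-2*a - 10)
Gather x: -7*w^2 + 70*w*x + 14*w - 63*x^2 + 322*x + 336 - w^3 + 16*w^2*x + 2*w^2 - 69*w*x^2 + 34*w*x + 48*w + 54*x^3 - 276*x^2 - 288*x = -w^3 - 5*w^2 + 62*w + 54*x^3 + x^2*(-69*w - 339) + x*(16*w^2 + 104*w + 34) + 336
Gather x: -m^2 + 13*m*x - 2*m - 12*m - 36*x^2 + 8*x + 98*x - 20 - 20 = -m^2 - 14*m - 36*x^2 + x*(13*m + 106) - 40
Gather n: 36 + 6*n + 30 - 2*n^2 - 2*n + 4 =-2*n^2 + 4*n + 70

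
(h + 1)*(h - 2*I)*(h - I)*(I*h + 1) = I*h^4 + 4*h^3 + I*h^3 + 4*h^2 - 5*I*h^2 - 2*h - 5*I*h - 2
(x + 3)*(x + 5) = x^2 + 8*x + 15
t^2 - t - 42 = (t - 7)*(t + 6)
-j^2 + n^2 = (-j + n)*(j + n)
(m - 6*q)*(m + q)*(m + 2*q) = m^3 - 3*m^2*q - 16*m*q^2 - 12*q^3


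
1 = 1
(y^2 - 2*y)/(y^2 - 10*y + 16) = y/(y - 8)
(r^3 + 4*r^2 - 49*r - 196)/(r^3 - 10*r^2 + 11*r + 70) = (r^2 + 11*r + 28)/(r^2 - 3*r - 10)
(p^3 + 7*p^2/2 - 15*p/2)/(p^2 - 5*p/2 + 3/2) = p*(p + 5)/(p - 1)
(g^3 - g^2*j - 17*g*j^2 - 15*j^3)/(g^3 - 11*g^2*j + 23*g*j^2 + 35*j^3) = (g + 3*j)/(g - 7*j)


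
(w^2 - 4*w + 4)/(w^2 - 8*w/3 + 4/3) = 3*(w - 2)/(3*w - 2)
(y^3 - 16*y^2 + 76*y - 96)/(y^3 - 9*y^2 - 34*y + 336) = (y^2 - 8*y + 12)/(y^2 - y - 42)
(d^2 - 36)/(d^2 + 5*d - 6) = (d - 6)/(d - 1)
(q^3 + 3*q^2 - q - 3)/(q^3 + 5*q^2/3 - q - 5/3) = 3*(q + 3)/(3*q + 5)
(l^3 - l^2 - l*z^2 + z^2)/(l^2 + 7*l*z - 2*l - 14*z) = (l^3 - l^2 - l*z^2 + z^2)/(l^2 + 7*l*z - 2*l - 14*z)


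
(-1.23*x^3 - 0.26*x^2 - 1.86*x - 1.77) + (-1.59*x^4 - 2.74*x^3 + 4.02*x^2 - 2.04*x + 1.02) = -1.59*x^4 - 3.97*x^3 + 3.76*x^2 - 3.9*x - 0.75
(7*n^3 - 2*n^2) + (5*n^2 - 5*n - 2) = 7*n^3 + 3*n^2 - 5*n - 2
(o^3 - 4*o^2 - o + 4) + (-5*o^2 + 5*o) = o^3 - 9*o^2 + 4*o + 4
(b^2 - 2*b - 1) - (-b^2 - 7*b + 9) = 2*b^2 + 5*b - 10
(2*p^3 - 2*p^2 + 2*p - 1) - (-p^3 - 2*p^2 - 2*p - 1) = 3*p^3 + 4*p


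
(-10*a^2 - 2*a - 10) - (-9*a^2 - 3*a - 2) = -a^2 + a - 8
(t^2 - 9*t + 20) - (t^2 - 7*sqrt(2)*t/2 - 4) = -9*t + 7*sqrt(2)*t/2 + 24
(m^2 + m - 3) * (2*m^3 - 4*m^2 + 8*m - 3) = 2*m^5 - 2*m^4 - 2*m^3 + 17*m^2 - 27*m + 9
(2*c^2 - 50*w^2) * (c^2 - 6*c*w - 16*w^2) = 2*c^4 - 12*c^3*w - 82*c^2*w^2 + 300*c*w^3 + 800*w^4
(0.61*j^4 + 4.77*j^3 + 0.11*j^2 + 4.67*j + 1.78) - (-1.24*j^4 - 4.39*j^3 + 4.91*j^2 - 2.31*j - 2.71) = 1.85*j^4 + 9.16*j^3 - 4.8*j^2 + 6.98*j + 4.49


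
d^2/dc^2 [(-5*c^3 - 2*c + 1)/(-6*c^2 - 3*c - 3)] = 2*(3*c^3 + 3*c^2 - 3*c - 1)/(3*(8*c^6 + 12*c^5 + 18*c^4 + 13*c^3 + 9*c^2 + 3*c + 1))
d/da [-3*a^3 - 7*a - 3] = -9*a^2 - 7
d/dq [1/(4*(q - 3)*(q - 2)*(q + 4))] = (-(q - 3)*(q - 2) - (q - 3)*(q + 4) - (q - 2)*(q + 4))/(4*(q - 3)^2*(q - 2)^2*(q + 4)^2)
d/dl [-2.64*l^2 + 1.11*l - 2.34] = 1.11 - 5.28*l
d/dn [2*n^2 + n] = 4*n + 1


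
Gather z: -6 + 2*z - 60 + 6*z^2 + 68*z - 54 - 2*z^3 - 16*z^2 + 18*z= -2*z^3 - 10*z^2 + 88*z - 120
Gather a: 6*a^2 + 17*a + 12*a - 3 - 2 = 6*a^2 + 29*a - 5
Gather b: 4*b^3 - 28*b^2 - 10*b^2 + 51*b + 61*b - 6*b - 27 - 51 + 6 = 4*b^3 - 38*b^2 + 106*b - 72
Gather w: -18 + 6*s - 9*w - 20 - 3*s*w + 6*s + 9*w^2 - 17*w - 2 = 12*s + 9*w^2 + w*(-3*s - 26) - 40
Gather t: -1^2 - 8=-9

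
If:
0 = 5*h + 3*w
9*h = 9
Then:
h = 1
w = -5/3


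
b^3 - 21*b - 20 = (b - 5)*(b + 1)*(b + 4)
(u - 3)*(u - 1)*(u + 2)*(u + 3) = u^4 + u^3 - 11*u^2 - 9*u + 18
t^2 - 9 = (t - 3)*(t + 3)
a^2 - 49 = (a - 7)*(a + 7)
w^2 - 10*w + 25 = (w - 5)^2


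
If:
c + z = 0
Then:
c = -z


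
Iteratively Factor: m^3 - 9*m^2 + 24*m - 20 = (m - 2)*(m^2 - 7*m + 10) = (m - 5)*(m - 2)*(m - 2)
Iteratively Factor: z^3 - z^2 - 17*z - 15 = (z - 5)*(z^2 + 4*z + 3) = (z - 5)*(z + 1)*(z + 3)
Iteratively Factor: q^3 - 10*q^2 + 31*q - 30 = (q - 2)*(q^2 - 8*q + 15) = (q - 3)*(q - 2)*(q - 5)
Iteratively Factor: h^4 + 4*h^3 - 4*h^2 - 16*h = (h)*(h^3 + 4*h^2 - 4*h - 16) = h*(h + 2)*(h^2 + 2*h - 8) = h*(h + 2)*(h + 4)*(h - 2)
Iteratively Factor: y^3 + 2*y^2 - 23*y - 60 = (y - 5)*(y^2 + 7*y + 12) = (y - 5)*(y + 3)*(y + 4)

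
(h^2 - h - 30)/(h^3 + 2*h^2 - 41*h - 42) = (h + 5)/(h^2 + 8*h + 7)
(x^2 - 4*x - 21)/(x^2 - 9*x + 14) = (x + 3)/(x - 2)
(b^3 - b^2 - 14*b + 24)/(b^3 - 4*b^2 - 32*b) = (b^2 - 5*b + 6)/(b*(b - 8))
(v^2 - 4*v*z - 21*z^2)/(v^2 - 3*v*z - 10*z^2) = (-v^2 + 4*v*z + 21*z^2)/(-v^2 + 3*v*z + 10*z^2)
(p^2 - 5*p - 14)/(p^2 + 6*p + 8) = (p - 7)/(p + 4)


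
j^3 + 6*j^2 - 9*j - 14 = (j - 2)*(j + 1)*(j + 7)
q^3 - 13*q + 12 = (q - 3)*(q - 1)*(q + 4)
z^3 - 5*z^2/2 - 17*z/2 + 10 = (z - 4)*(z - 1)*(z + 5/2)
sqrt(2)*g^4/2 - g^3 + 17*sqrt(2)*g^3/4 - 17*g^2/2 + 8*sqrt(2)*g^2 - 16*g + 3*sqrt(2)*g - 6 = (g + 1/2)*(g + 6)*(g - sqrt(2))*(sqrt(2)*g/2 + sqrt(2))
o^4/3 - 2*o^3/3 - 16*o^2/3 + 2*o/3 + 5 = (o/3 + 1)*(o - 5)*(o - 1)*(o + 1)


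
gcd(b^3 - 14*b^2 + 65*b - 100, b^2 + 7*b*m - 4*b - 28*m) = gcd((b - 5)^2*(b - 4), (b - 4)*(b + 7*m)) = b - 4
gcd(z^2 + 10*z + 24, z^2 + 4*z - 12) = z + 6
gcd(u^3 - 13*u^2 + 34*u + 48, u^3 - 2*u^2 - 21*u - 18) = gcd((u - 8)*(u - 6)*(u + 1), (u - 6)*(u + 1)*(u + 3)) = u^2 - 5*u - 6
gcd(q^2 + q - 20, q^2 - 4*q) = q - 4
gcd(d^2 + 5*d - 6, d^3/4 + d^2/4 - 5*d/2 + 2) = d - 1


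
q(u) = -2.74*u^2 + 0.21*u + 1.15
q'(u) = 0.21 - 5.48*u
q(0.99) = -1.33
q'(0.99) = -5.22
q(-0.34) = 0.76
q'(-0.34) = 2.07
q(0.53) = 0.49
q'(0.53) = -2.69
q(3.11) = -24.70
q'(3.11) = -16.83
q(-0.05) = 1.13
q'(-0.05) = 0.48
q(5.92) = -93.63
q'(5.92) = -32.23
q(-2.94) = -23.15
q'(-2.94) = 16.32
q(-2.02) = -10.45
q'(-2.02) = 11.28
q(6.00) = -96.23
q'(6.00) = -32.67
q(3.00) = -22.88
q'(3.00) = -16.23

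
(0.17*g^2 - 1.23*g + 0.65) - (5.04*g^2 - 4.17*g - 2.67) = -4.87*g^2 + 2.94*g + 3.32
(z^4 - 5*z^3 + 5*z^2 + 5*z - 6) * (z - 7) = z^5 - 12*z^4 + 40*z^3 - 30*z^2 - 41*z + 42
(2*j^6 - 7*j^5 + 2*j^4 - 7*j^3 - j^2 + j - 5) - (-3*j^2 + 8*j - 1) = 2*j^6 - 7*j^5 + 2*j^4 - 7*j^3 + 2*j^2 - 7*j - 4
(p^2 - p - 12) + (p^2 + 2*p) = 2*p^2 + p - 12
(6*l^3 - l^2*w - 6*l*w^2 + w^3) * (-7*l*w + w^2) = -42*l^4*w + 13*l^3*w^2 + 41*l^2*w^3 - 13*l*w^4 + w^5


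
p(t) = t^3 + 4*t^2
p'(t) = 3*t^2 + 8*t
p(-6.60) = -113.26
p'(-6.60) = 77.88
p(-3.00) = 9.00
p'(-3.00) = 3.00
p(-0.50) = 0.88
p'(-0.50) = -3.25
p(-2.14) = 8.52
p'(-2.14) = -3.38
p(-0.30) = 0.33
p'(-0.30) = -2.13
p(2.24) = 31.31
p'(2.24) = 32.97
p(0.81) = 3.16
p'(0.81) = 8.45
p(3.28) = 78.32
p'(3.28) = 58.52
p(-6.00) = -72.00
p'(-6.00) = 60.00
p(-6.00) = -72.00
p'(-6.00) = 60.00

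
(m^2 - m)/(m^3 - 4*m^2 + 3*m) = 1/(m - 3)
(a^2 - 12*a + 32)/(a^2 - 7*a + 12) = (a - 8)/(a - 3)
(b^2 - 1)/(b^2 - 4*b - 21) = (1 - b^2)/(-b^2 + 4*b + 21)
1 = 1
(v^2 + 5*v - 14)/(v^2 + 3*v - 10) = (v + 7)/(v + 5)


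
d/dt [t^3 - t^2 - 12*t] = 3*t^2 - 2*t - 12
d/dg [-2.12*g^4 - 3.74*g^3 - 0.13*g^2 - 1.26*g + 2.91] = -8.48*g^3 - 11.22*g^2 - 0.26*g - 1.26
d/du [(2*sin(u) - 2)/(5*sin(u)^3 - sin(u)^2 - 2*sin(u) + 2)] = 4*(-5*sin(u)^2 + 8*sin(u) - 1)*sin(u)*cos(u)/(5*sin(u)^3 - sin(u)^2 - 2*sin(u) + 2)^2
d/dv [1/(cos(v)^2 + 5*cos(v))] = (2*cos(v) + 5)*sin(v)/((cos(v) + 5)^2*cos(v)^2)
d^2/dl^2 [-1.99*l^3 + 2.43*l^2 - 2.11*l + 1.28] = 4.86 - 11.94*l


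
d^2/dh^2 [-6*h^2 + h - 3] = -12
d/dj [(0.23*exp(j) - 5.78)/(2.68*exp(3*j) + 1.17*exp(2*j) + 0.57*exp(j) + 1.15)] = (-1.2328*exp(3*j) + 46.2021*exp(2*j) + 13.5252*exp(j) + 3.5591)*exp(j)/(7.1824*exp(6*j) + 6.2712*exp(5*j) + 4.4241*exp(4*j) + 7.4978*exp(3*j) + 3.0159*exp(2*j) + 1.311*exp(j) + 1.3225)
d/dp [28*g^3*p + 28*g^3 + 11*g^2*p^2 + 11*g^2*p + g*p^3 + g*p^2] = g*(28*g^2 + 22*g*p + 11*g + 3*p^2 + 2*p)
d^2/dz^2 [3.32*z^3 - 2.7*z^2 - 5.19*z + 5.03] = 19.92*z - 5.4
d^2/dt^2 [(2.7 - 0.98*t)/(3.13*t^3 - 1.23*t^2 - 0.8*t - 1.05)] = (-57.605772*t^5 + 340.056972*t^4 - 174.188804*t^3 - 54.70506*t^2 + 76.77612*t - 1.8717)/(30.664297*t^9 - 36.150561*t^8 - 9.306429*t^7 - 14.241582*t^6 + 26.63301*t^5 + 8.647965*t^4 + 3.641275*t^3 - 6.084225*t^2 - 2.646*t - 1.157625)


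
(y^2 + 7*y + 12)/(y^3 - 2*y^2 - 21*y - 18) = (y + 4)/(y^2 - 5*y - 6)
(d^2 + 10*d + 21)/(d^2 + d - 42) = (d + 3)/(d - 6)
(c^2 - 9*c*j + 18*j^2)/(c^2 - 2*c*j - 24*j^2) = (c - 3*j)/(c + 4*j)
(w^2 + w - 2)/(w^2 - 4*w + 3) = (w + 2)/(w - 3)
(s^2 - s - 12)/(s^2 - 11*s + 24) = (s^2 - s - 12)/(s^2 - 11*s + 24)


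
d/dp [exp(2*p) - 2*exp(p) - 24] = 2*(exp(p) - 1)*exp(p)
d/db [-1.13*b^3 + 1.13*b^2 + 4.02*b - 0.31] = -3.39*b^2 + 2.26*b + 4.02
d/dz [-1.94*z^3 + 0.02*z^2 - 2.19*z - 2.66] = -5.82*z^2 + 0.04*z - 2.19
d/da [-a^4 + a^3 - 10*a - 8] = -4*a^3 + 3*a^2 - 10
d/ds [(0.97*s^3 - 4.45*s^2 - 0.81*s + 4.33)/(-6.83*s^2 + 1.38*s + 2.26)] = (-6.6251*s^4 + 2.6772*s^3 - 5.0967*s^2 + 39.0338*s - 7.806)/(46.6489*s^4 - 18.8508*s^3 - 28.9672*s^2 + 6.2376*s + 5.1076)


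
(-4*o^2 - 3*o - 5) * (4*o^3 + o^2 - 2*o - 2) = -16*o^5 - 16*o^4 - 15*o^3 + 9*o^2 + 16*o + 10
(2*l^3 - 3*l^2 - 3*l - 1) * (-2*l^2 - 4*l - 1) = -4*l^5 - 2*l^4 + 16*l^3 + 17*l^2 + 7*l + 1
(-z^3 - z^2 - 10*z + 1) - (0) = -z^3 - z^2 - 10*z + 1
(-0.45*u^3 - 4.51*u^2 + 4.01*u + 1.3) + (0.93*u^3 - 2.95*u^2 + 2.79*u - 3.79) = 0.48*u^3 - 7.46*u^2 + 6.8*u - 2.49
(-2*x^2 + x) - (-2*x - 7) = -2*x^2 + 3*x + 7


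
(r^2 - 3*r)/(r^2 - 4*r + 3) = r/(r - 1)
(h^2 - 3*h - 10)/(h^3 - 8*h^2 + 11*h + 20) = (h + 2)/(h^2 - 3*h - 4)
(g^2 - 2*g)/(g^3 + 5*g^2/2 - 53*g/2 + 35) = 2*g/(2*g^2 + 9*g - 35)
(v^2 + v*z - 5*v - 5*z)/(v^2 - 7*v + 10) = (v + z)/(v - 2)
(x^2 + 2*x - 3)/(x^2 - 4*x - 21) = (x - 1)/(x - 7)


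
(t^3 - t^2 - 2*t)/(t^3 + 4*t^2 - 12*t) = (t + 1)/(t + 6)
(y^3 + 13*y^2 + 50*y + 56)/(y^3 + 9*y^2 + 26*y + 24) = (y + 7)/(y + 3)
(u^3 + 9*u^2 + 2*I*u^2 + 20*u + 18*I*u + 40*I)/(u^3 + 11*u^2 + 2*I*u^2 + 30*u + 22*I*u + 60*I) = (u + 4)/(u + 6)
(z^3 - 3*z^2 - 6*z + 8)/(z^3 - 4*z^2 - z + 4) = (z + 2)/(z + 1)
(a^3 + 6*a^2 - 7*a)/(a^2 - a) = a + 7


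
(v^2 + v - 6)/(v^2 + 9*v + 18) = (v - 2)/(v + 6)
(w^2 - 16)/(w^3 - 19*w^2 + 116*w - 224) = (w + 4)/(w^2 - 15*w + 56)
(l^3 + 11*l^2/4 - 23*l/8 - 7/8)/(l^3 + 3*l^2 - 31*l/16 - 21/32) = 4*(l - 1)/(4*l - 3)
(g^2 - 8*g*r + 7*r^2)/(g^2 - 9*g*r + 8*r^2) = (-g + 7*r)/(-g + 8*r)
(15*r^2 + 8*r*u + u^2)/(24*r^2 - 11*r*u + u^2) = (15*r^2 + 8*r*u + u^2)/(24*r^2 - 11*r*u + u^2)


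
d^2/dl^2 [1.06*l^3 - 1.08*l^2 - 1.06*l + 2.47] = 6.36*l - 2.16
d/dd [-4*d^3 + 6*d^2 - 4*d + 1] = -12*d^2 + 12*d - 4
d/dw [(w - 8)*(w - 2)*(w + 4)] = 3*w^2 - 12*w - 24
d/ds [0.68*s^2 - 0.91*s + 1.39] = 1.36*s - 0.91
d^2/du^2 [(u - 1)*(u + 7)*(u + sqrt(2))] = 6*u + 2*sqrt(2) + 12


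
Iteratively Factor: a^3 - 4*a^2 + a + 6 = (a - 2)*(a^2 - 2*a - 3) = (a - 3)*(a - 2)*(a + 1)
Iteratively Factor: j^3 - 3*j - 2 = (j - 2)*(j^2 + 2*j + 1) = (j - 2)*(j + 1)*(j + 1)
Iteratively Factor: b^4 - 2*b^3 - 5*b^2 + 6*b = (b - 1)*(b^3 - b^2 - 6*b) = (b - 1)*(b + 2)*(b^2 - 3*b) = (b - 3)*(b - 1)*(b + 2)*(b)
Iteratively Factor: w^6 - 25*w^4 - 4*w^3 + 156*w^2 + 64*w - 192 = (w + 4)*(w^5 - 4*w^4 - 9*w^3 + 32*w^2 + 28*w - 48) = (w - 4)*(w + 4)*(w^4 - 9*w^2 - 4*w + 12) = (w - 4)*(w + 2)*(w + 4)*(w^3 - 2*w^2 - 5*w + 6) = (w - 4)*(w + 2)^2*(w + 4)*(w^2 - 4*w + 3) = (w - 4)*(w - 3)*(w + 2)^2*(w + 4)*(w - 1)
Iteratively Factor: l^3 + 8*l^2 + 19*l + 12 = (l + 1)*(l^2 + 7*l + 12) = (l + 1)*(l + 4)*(l + 3)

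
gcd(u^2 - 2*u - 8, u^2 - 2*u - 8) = u^2 - 2*u - 8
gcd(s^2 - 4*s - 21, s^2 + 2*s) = 1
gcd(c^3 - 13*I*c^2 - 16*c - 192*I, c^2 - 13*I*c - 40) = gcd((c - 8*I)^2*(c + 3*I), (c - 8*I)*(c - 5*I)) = c - 8*I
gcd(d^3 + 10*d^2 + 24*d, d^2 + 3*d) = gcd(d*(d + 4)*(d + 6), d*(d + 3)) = d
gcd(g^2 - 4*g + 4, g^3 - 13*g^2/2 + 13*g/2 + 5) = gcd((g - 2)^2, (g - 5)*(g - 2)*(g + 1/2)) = g - 2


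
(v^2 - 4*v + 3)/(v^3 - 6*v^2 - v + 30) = (v - 1)/(v^2 - 3*v - 10)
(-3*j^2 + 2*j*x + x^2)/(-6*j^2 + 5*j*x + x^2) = (3*j + x)/(6*j + x)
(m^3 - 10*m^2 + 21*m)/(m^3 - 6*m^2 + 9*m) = (m - 7)/(m - 3)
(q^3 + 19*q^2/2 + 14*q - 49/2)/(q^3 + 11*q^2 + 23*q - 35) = (q + 7/2)/(q + 5)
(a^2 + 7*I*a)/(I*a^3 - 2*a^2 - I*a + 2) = a*(a + 7*I)/(I*a^3 - 2*a^2 - I*a + 2)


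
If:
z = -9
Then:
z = -9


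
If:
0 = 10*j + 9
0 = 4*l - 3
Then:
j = -9/10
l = 3/4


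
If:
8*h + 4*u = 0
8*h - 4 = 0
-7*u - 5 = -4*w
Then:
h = 1/2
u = -1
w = -1/2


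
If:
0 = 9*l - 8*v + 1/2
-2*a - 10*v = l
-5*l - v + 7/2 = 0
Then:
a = -15/4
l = 55/98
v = 34/49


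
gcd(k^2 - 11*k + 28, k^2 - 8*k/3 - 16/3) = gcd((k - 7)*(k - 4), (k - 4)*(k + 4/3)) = k - 4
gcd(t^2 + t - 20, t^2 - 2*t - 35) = t + 5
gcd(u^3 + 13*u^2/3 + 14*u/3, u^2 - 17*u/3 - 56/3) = u + 7/3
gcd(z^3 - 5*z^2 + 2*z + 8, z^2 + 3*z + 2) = z + 1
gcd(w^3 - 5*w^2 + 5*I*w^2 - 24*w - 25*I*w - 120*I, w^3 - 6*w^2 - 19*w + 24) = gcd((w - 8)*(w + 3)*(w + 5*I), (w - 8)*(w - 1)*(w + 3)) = w^2 - 5*w - 24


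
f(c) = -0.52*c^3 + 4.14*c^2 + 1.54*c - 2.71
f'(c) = -1.56*c^2 + 8.28*c + 1.54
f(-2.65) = 31.96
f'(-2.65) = -31.36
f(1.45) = 6.64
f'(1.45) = 10.27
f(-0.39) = -2.65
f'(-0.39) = -1.93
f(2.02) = 13.01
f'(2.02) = 11.90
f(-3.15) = 49.77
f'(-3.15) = -40.02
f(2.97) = 24.76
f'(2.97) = 12.37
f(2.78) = 22.39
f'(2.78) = 12.50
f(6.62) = 38.06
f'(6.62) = -12.01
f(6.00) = 43.25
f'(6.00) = -4.94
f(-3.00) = 43.97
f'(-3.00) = -37.34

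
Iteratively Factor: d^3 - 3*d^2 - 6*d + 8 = (d + 2)*(d^2 - 5*d + 4) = (d - 1)*(d + 2)*(d - 4)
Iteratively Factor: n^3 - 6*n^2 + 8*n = (n - 2)*(n^2 - 4*n) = n*(n - 2)*(n - 4)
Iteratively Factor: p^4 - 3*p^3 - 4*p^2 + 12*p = (p - 2)*(p^3 - p^2 - 6*p) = (p - 3)*(p - 2)*(p^2 + 2*p) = (p - 3)*(p - 2)*(p + 2)*(p)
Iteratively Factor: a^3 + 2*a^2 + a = (a)*(a^2 + 2*a + 1) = a*(a + 1)*(a + 1)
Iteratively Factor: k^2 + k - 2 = (k + 2)*(k - 1)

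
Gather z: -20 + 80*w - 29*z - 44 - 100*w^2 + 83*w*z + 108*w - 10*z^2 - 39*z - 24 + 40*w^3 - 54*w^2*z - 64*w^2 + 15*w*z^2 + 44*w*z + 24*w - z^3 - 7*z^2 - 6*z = 40*w^3 - 164*w^2 + 212*w - z^3 + z^2*(15*w - 17) + z*(-54*w^2 + 127*w - 74) - 88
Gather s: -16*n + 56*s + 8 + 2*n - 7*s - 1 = -14*n + 49*s + 7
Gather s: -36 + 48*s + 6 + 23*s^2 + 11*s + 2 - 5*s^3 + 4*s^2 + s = -5*s^3 + 27*s^2 + 60*s - 28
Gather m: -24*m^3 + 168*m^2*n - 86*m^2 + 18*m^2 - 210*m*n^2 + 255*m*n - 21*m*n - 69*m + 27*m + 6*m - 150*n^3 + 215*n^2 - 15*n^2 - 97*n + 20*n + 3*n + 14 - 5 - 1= -24*m^3 + m^2*(168*n - 68) + m*(-210*n^2 + 234*n - 36) - 150*n^3 + 200*n^2 - 74*n + 8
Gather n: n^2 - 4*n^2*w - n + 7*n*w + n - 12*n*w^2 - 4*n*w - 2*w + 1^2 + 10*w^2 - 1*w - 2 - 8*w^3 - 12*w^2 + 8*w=n^2*(1 - 4*w) + n*(-12*w^2 + 3*w) - 8*w^3 - 2*w^2 + 5*w - 1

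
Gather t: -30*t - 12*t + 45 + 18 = 63 - 42*t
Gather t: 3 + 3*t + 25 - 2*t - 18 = t + 10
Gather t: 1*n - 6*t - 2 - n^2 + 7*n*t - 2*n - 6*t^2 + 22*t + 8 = -n^2 - n - 6*t^2 + t*(7*n + 16) + 6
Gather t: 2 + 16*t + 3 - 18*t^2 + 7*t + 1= -18*t^2 + 23*t + 6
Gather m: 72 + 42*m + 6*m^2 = 6*m^2 + 42*m + 72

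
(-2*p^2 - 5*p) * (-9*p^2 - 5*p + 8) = 18*p^4 + 55*p^3 + 9*p^2 - 40*p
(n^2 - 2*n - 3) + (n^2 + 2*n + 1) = 2*n^2 - 2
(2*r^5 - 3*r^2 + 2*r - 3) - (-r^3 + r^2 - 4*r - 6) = 2*r^5 + r^3 - 4*r^2 + 6*r + 3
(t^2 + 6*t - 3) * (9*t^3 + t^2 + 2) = 9*t^5 + 55*t^4 - 21*t^3 - t^2 + 12*t - 6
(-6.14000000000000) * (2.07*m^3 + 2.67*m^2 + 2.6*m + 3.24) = -12.7098*m^3 - 16.3938*m^2 - 15.964*m - 19.8936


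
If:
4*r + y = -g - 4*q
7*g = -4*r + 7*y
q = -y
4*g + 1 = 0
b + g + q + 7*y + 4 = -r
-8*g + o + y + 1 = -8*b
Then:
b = -41/32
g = -1/4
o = 61/8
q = 3/8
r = -7/32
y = -3/8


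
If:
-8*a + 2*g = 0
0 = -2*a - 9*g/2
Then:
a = 0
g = 0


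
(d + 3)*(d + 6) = d^2 + 9*d + 18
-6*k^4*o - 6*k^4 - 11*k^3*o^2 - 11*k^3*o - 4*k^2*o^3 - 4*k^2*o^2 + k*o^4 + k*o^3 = (-6*k + o)*(k + o)^2*(k*o + k)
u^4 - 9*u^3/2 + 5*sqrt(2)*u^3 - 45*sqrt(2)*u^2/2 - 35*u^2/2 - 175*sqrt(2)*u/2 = u*(u - 7)*(u + 5/2)*(u + 5*sqrt(2))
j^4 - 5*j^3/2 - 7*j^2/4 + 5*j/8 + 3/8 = (j - 3)*(j - 1/2)*(j + 1/2)^2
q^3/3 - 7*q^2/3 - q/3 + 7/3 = (q/3 + 1/3)*(q - 7)*(q - 1)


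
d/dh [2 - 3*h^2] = -6*h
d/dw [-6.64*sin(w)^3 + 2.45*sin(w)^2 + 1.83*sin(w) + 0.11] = (-19.92*sin(w)^2 + 4.9*sin(w) + 1.83)*cos(w)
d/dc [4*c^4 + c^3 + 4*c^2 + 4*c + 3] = 16*c^3 + 3*c^2 + 8*c + 4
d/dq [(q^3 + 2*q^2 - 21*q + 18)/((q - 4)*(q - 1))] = (q^2 - 8*q + 6)/(q^2 - 8*q + 16)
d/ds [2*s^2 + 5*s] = 4*s + 5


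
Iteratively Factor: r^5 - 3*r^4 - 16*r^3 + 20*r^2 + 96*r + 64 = (r - 4)*(r^4 + r^3 - 12*r^2 - 28*r - 16) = (r - 4)^2*(r^3 + 5*r^2 + 8*r + 4) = (r - 4)^2*(r + 2)*(r^2 + 3*r + 2) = (r - 4)^2*(r + 1)*(r + 2)*(r + 2)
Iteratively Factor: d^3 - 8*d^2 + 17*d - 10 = (d - 1)*(d^2 - 7*d + 10) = (d - 5)*(d - 1)*(d - 2)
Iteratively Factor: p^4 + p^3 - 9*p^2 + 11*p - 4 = (p + 4)*(p^3 - 3*p^2 + 3*p - 1) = (p - 1)*(p + 4)*(p^2 - 2*p + 1) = (p - 1)^2*(p + 4)*(p - 1)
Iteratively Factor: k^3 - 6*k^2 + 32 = (k - 4)*(k^2 - 2*k - 8) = (k - 4)*(k + 2)*(k - 4)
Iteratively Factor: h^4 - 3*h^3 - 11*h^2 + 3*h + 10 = (h + 2)*(h^3 - 5*h^2 - h + 5) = (h + 1)*(h + 2)*(h^2 - 6*h + 5) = (h - 1)*(h + 1)*(h + 2)*(h - 5)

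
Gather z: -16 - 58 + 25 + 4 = -45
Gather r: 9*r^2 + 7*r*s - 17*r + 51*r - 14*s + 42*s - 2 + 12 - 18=9*r^2 + r*(7*s + 34) + 28*s - 8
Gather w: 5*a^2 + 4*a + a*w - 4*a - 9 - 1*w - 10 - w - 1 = 5*a^2 + w*(a - 2) - 20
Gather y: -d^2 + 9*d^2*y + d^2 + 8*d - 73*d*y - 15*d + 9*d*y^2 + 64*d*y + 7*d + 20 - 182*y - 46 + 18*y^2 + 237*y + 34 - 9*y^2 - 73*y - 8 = y^2*(9*d + 9) + y*(9*d^2 - 9*d - 18)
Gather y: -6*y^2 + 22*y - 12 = -6*y^2 + 22*y - 12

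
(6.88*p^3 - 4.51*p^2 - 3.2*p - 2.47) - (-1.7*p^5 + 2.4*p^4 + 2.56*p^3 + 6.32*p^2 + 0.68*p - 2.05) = 1.7*p^5 - 2.4*p^4 + 4.32*p^3 - 10.83*p^2 - 3.88*p - 0.42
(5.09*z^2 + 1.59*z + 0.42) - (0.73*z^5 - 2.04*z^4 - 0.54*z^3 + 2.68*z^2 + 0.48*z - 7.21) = -0.73*z^5 + 2.04*z^4 + 0.54*z^3 + 2.41*z^2 + 1.11*z + 7.63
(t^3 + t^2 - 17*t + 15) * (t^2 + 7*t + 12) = t^5 + 8*t^4 + 2*t^3 - 92*t^2 - 99*t + 180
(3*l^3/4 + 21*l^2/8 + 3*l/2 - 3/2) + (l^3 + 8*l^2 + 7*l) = 7*l^3/4 + 85*l^2/8 + 17*l/2 - 3/2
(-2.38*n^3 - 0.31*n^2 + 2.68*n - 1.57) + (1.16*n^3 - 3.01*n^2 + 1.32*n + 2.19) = -1.22*n^3 - 3.32*n^2 + 4.0*n + 0.62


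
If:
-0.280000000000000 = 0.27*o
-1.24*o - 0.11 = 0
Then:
No Solution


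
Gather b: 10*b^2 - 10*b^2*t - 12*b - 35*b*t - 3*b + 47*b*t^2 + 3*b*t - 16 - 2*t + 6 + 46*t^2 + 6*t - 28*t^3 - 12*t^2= b^2*(10 - 10*t) + b*(47*t^2 - 32*t - 15) - 28*t^3 + 34*t^2 + 4*t - 10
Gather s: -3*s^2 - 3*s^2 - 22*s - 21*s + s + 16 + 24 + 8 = -6*s^2 - 42*s + 48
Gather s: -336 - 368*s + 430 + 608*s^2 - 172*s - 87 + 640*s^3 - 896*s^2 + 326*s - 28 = 640*s^3 - 288*s^2 - 214*s - 21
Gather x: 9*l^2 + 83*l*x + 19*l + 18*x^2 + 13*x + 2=9*l^2 + 19*l + 18*x^2 + x*(83*l + 13) + 2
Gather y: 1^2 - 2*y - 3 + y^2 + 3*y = y^2 + y - 2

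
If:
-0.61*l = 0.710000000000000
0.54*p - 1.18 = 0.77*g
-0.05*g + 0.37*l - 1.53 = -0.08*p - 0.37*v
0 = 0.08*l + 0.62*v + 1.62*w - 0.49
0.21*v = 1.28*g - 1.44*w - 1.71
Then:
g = 0.48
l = -1.16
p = 2.86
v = 4.74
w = -1.46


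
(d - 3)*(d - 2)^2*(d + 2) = d^4 - 5*d^3 + 2*d^2 + 20*d - 24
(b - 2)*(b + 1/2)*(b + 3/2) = b^3 - 13*b/4 - 3/2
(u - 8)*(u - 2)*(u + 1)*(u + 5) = u^4 - 4*u^3 - 39*u^2 + 46*u + 80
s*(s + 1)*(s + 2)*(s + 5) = s^4 + 8*s^3 + 17*s^2 + 10*s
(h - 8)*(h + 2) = h^2 - 6*h - 16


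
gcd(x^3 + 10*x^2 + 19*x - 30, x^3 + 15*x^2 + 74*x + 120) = x^2 + 11*x + 30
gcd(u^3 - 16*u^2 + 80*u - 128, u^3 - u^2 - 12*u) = u - 4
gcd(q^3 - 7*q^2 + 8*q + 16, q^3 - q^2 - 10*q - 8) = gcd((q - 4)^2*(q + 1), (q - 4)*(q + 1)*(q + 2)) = q^2 - 3*q - 4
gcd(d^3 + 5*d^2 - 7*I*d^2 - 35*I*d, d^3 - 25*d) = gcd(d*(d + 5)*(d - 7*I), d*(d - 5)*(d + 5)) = d^2 + 5*d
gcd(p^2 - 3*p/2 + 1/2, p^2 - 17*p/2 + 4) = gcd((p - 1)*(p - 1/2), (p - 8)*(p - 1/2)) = p - 1/2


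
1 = 1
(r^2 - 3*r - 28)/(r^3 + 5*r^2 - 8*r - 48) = (r - 7)/(r^2 + r - 12)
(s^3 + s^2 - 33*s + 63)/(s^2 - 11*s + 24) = (s^2 + 4*s - 21)/(s - 8)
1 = 1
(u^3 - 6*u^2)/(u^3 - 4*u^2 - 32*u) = u*(6 - u)/(-u^2 + 4*u + 32)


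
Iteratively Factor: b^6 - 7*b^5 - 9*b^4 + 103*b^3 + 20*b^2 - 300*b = (b - 5)*(b^5 - 2*b^4 - 19*b^3 + 8*b^2 + 60*b) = (b - 5)*(b - 2)*(b^4 - 19*b^2 - 30*b) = b*(b - 5)*(b - 2)*(b^3 - 19*b - 30) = b*(b - 5)*(b - 2)*(b + 2)*(b^2 - 2*b - 15) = b*(b - 5)*(b - 2)*(b + 2)*(b + 3)*(b - 5)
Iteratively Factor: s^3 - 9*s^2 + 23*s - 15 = (s - 1)*(s^2 - 8*s + 15) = (s - 3)*(s - 1)*(s - 5)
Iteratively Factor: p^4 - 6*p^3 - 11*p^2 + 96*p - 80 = (p - 5)*(p^3 - p^2 - 16*p + 16) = (p - 5)*(p + 4)*(p^2 - 5*p + 4) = (p - 5)*(p - 4)*(p + 4)*(p - 1)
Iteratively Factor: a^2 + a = (a + 1)*(a)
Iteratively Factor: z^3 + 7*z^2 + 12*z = (z + 3)*(z^2 + 4*z) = z*(z + 3)*(z + 4)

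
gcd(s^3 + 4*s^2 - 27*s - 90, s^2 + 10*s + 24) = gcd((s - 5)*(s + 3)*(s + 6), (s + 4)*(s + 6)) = s + 6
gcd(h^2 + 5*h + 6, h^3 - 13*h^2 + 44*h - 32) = 1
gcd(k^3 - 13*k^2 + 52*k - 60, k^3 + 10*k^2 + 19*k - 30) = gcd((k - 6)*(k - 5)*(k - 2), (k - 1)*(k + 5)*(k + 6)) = 1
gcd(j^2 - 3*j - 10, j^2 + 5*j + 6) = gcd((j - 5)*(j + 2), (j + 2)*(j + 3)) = j + 2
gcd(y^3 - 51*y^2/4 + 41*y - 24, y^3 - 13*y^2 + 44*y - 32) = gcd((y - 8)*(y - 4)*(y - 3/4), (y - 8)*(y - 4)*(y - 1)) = y^2 - 12*y + 32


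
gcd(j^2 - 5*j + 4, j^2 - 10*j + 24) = j - 4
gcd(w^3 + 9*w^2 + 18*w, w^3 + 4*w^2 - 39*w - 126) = w + 3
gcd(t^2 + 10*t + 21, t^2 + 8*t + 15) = t + 3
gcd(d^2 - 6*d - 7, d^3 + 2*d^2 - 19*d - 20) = d + 1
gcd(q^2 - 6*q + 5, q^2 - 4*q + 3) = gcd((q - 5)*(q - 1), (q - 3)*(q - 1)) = q - 1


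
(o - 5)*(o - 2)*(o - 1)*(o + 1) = o^4 - 7*o^3 + 9*o^2 + 7*o - 10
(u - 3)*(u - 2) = u^2 - 5*u + 6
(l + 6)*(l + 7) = l^2 + 13*l + 42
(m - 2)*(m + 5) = m^2 + 3*m - 10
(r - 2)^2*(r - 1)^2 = r^4 - 6*r^3 + 13*r^2 - 12*r + 4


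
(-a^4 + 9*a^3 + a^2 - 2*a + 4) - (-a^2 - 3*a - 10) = -a^4 + 9*a^3 + 2*a^2 + a + 14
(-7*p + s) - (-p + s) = -6*p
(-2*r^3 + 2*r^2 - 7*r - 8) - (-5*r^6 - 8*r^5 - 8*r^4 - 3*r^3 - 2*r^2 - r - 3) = 5*r^6 + 8*r^5 + 8*r^4 + r^3 + 4*r^2 - 6*r - 5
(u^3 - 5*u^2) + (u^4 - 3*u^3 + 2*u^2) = u^4 - 2*u^3 - 3*u^2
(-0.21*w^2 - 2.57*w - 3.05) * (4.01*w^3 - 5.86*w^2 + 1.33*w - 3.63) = -0.8421*w^5 - 9.0751*w^4 + 2.5504*w^3 + 15.2172*w^2 + 5.2726*w + 11.0715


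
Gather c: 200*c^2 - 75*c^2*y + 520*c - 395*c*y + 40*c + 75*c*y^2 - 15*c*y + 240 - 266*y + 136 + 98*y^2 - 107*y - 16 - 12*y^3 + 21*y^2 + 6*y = c^2*(200 - 75*y) + c*(75*y^2 - 410*y + 560) - 12*y^3 + 119*y^2 - 367*y + 360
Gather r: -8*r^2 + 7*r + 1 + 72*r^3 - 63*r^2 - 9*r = 72*r^3 - 71*r^2 - 2*r + 1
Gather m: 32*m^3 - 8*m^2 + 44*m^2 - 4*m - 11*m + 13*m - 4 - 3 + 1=32*m^3 + 36*m^2 - 2*m - 6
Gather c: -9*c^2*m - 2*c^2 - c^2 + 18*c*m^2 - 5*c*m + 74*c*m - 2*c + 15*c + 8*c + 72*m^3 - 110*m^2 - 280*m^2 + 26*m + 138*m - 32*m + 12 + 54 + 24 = c^2*(-9*m - 3) + c*(18*m^2 + 69*m + 21) + 72*m^3 - 390*m^2 + 132*m + 90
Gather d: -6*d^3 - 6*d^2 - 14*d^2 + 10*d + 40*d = -6*d^3 - 20*d^2 + 50*d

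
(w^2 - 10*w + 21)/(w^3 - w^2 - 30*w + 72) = (w - 7)/(w^2 + 2*w - 24)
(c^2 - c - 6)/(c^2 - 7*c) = (c^2 - c - 6)/(c*(c - 7))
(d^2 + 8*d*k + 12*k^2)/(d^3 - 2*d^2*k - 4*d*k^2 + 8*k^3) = (d + 6*k)/(d^2 - 4*d*k + 4*k^2)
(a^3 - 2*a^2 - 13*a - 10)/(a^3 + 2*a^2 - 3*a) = (a^3 - 2*a^2 - 13*a - 10)/(a*(a^2 + 2*a - 3))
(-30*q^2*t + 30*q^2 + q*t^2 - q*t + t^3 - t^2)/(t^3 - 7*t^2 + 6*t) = (-30*q^2 + q*t + t^2)/(t*(t - 6))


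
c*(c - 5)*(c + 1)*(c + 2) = c^4 - 2*c^3 - 13*c^2 - 10*c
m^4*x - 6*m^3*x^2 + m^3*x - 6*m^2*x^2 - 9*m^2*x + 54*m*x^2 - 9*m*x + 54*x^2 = (m - 3)*(m + 3)*(m - 6*x)*(m*x + x)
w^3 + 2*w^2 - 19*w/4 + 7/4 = (w - 1)*(w - 1/2)*(w + 7/2)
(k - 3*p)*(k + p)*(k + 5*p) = k^3 + 3*k^2*p - 13*k*p^2 - 15*p^3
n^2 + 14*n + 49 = (n + 7)^2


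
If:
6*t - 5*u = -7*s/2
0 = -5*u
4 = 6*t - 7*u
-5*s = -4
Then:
No Solution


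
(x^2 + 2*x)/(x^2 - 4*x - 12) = x/(x - 6)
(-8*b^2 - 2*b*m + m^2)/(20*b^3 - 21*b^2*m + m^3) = (-2*b - m)/(5*b^2 - 4*b*m - m^2)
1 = 1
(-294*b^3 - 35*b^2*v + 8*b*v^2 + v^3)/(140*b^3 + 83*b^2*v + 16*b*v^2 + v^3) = (-42*b^2 + b*v + v^2)/(20*b^2 + 9*b*v + v^2)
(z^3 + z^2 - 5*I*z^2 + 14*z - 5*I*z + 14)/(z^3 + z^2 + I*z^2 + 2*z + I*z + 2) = (z - 7*I)/(z - I)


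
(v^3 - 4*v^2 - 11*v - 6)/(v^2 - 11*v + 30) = (v^2 + 2*v + 1)/(v - 5)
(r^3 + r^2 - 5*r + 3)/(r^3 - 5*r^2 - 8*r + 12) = (r^2 + 2*r - 3)/(r^2 - 4*r - 12)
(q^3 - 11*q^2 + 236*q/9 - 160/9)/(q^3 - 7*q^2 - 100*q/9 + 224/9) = (3*q - 5)/(3*q + 7)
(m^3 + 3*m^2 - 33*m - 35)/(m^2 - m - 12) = (-m^3 - 3*m^2 + 33*m + 35)/(-m^2 + m + 12)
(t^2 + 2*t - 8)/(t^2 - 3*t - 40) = (-t^2 - 2*t + 8)/(-t^2 + 3*t + 40)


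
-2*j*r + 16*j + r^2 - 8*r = (-2*j + r)*(r - 8)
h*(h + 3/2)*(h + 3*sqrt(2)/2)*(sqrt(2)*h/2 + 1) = sqrt(2)*h^4/2 + 3*sqrt(2)*h^3/4 + 5*h^3/2 + 3*sqrt(2)*h^2/2 + 15*h^2/4 + 9*sqrt(2)*h/4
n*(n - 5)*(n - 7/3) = n^3 - 22*n^2/3 + 35*n/3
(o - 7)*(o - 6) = o^2 - 13*o + 42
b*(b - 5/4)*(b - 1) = b^3 - 9*b^2/4 + 5*b/4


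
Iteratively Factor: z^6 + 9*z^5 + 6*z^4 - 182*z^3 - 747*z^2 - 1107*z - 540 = (z + 3)*(z^5 + 6*z^4 - 12*z^3 - 146*z^2 - 309*z - 180) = (z - 5)*(z + 3)*(z^4 + 11*z^3 + 43*z^2 + 69*z + 36) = (z - 5)*(z + 3)*(z + 4)*(z^3 + 7*z^2 + 15*z + 9) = (z - 5)*(z + 1)*(z + 3)*(z + 4)*(z^2 + 6*z + 9) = (z - 5)*(z + 1)*(z + 3)^2*(z + 4)*(z + 3)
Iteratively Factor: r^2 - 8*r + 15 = (r - 3)*(r - 5)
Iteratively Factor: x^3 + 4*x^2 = (x)*(x^2 + 4*x) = x*(x + 4)*(x)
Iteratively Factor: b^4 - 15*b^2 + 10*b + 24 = (b + 1)*(b^3 - b^2 - 14*b + 24) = (b - 3)*(b + 1)*(b^2 + 2*b - 8) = (b - 3)*(b + 1)*(b + 4)*(b - 2)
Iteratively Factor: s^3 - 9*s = (s + 3)*(s^2 - 3*s) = s*(s + 3)*(s - 3)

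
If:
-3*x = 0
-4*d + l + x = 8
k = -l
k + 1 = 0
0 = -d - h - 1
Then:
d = -7/4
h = 3/4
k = -1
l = 1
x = 0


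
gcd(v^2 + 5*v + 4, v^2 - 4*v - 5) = v + 1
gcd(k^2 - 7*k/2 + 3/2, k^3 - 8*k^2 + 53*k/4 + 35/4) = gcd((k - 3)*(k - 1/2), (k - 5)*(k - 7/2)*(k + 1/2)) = 1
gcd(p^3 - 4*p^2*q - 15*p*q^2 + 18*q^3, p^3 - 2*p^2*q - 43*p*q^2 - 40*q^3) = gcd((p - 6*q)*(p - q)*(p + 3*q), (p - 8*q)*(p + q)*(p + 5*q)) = 1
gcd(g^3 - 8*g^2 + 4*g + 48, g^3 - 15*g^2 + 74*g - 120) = g^2 - 10*g + 24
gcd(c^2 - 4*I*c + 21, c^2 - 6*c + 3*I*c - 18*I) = c + 3*I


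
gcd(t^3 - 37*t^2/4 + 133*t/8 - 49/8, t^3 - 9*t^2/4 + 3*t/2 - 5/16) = t - 1/2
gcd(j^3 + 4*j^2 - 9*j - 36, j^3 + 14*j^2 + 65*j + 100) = j + 4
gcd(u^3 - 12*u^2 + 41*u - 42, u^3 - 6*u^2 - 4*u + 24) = u - 2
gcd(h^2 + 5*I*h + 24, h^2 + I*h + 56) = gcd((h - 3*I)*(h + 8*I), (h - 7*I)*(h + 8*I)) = h + 8*I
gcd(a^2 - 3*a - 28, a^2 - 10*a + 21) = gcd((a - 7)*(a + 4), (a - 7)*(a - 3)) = a - 7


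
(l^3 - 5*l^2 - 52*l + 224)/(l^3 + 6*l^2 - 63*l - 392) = (l - 4)/(l + 7)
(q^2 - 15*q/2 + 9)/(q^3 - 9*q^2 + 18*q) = (q - 3/2)/(q*(q - 3))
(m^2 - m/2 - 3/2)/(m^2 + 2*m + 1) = (m - 3/2)/(m + 1)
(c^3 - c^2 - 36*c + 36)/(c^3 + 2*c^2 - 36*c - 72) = (c - 1)/(c + 2)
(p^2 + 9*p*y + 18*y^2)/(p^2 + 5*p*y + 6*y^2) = (p + 6*y)/(p + 2*y)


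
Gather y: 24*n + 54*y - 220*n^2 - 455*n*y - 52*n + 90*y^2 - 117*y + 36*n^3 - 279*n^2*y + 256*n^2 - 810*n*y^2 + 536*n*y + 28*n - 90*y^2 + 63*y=36*n^3 + 36*n^2 - 810*n*y^2 + y*(-279*n^2 + 81*n)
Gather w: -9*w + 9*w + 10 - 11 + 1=0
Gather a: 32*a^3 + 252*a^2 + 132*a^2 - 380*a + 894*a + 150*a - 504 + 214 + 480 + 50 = 32*a^3 + 384*a^2 + 664*a + 240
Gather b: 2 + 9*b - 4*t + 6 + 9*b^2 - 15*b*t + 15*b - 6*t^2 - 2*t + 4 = 9*b^2 + b*(24 - 15*t) - 6*t^2 - 6*t + 12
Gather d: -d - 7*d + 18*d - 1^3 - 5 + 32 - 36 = 10*d - 10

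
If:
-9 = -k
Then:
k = 9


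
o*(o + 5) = o^2 + 5*o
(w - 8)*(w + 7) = w^2 - w - 56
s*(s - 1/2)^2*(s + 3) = s^4 + 2*s^3 - 11*s^2/4 + 3*s/4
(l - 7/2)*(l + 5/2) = l^2 - l - 35/4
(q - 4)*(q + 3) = q^2 - q - 12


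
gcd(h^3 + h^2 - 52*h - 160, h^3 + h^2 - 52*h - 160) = h^3 + h^2 - 52*h - 160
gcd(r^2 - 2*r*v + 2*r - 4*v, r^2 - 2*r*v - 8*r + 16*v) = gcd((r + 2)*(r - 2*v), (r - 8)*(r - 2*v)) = r - 2*v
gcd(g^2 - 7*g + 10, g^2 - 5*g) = g - 5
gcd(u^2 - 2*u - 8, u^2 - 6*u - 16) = u + 2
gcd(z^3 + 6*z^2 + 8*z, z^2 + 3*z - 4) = z + 4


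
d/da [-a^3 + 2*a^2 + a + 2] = -3*a^2 + 4*a + 1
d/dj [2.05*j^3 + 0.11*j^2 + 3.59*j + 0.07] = 6.15*j^2 + 0.22*j + 3.59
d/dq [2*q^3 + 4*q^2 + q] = 6*q^2 + 8*q + 1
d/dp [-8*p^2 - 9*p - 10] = -16*p - 9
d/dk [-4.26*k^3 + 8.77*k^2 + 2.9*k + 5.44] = -12.78*k^2 + 17.54*k + 2.9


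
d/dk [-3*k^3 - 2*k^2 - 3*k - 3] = -9*k^2 - 4*k - 3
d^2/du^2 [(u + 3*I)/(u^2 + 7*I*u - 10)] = 2*((u + 3*I)*(2*u + 7*I)^2 - (3*u + 10*I)*(u^2 + 7*I*u - 10))/(u^2 + 7*I*u - 10)^3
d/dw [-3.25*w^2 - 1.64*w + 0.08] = -6.5*w - 1.64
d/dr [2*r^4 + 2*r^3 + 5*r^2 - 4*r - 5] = 8*r^3 + 6*r^2 + 10*r - 4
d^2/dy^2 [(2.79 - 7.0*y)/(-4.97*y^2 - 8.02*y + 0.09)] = ((7.0*y - 2.79)*(9.94*y + 8.02)*(19.88*y + 16.04) - (208.74*y + 84.5474)*(4.97*y^2 + 8.02*y - 0.09))/(4.97*y^2 + 8.02*y - 0.09)^3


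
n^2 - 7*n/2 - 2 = (n - 4)*(n + 1/2)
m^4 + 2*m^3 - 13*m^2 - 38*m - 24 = (m - 4)*(m + 1)*(m + 2)*(m + 3)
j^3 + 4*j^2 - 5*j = j*(j - 1)*(j + 5)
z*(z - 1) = z^2 - z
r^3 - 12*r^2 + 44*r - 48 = (r - 6)*(r - 4)*(r - 2)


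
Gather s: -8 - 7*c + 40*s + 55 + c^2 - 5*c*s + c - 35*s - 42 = c^2 - 6*c + s*(5 - 5*c) + 5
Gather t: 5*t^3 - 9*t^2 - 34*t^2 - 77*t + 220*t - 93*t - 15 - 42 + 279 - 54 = 5*t^3 - 43*t^2 + 50*t + 168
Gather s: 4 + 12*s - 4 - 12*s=0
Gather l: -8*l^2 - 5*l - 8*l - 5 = -8*l^2 - 13*l - 5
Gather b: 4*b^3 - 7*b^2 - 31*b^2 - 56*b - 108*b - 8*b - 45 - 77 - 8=4*b^3 - 38*b^2 - 172*b - 130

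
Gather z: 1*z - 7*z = -6*z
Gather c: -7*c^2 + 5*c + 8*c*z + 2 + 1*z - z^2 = -7*c^2 + c*(8*z + 5) - z^2 + z + 2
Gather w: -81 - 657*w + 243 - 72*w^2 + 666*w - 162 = -72*w^2 + 9*w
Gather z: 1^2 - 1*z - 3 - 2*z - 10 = -3*z - 12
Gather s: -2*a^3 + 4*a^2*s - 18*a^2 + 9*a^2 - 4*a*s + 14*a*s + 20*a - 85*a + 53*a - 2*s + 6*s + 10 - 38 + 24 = -2*a^3 - 9*a^2 - 12*a + s*(4*a^2 + 10*a + 4) - 4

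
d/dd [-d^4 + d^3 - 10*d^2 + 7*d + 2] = -4*d^3 + 3*d^2 - 20*d + 7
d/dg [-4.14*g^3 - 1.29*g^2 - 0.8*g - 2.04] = -12.42*g^2 - 2.58*g - 0.8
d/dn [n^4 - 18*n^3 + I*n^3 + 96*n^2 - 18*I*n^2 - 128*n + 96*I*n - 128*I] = 4*n^3 + n^2*(-54 + 3*I) + n*(192 - 36*I) - 128 + 96*I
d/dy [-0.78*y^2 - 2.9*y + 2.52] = -1.56*y - 2.9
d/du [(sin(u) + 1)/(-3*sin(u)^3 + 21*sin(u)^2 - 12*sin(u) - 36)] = 2*(sin(u) - 4)*cos(u)/(3*(sin(u) - 6)^2*(sin(u) - 2)^2)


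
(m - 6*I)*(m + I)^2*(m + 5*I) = m^4 + I*m^3 + 31*m^2 + 61*I*m - 30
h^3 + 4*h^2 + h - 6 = (h - 1)*(h + 2)*(h + 3)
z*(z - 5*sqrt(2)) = z^2 - 5*sqrt(2)*z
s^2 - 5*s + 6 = (s - 3)*(s - 2)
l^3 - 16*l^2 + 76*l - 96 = (l - 8)*(l - 6)*(l - 2)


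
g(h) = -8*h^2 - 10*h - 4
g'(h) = -16*h - 10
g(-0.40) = -1.28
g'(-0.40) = -3.60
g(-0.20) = -2.32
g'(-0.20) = -6.80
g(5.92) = -343.57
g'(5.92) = -104.72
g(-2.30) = -23.32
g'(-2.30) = 26.80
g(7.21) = -491.97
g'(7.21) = -125.36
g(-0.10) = -3.08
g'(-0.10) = -8.40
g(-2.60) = -32.08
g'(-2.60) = 31.60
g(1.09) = -24.40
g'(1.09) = -27.44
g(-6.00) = -232.00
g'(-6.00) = 86.00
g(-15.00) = -1654.00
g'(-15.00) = 230.00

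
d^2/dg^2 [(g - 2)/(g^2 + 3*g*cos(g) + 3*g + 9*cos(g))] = ((2*g - 4)*(-3*g*sin(g) + 2*g - 9*sin(g) + 3*cos(g) + 3)^2 + (g^2 + 3*g*cos(g) + 3*g + 9*cos(g))*(3*g^2*cos(g) + 12*g*sin(g) + 3*g*cos(g) - 6*g + 6*sin(g) - 24*cos(g) - 2))/((g + 3)^3*(g + 3*cos(g))^3)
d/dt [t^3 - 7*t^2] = t*(3*t - 14)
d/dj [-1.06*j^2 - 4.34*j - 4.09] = -2.12*j - 4.34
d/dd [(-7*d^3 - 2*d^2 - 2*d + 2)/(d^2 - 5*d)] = (-7*d^4 + 70*d^3 + 12*d^2 - 4*d + 10)/(d^2*(d^2 - 10*d + 25))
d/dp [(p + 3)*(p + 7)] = 2*p + 10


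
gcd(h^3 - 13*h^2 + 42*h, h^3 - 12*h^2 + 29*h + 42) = h^2 - 13*h + 42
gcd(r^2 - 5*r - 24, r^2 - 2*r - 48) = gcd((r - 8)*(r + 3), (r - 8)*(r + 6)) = r - 8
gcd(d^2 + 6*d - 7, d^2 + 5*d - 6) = d - 1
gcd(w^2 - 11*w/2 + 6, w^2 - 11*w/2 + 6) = w^2 - 11*w/2 + 6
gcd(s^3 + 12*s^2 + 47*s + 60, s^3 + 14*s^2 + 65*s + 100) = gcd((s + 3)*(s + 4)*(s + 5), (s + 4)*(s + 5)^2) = s^2 + 9*s + 20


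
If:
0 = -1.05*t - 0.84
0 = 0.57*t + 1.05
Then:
No Solution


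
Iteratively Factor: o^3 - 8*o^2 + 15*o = (o - 5)*(o^2 - 3*o) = (o - 5)*(o - 3)*(o)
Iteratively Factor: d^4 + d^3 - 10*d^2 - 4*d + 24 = (d + 3)*(d^3 - 2*d^2 - 4*d + 8) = (d - 2)*(d + 3)*(d^2 - 4) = (d - 2)^2*(d + 3)*(d + 2)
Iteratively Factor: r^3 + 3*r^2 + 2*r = (r + 2)*(r^2 + r) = r*(r + 2)*(r + 1)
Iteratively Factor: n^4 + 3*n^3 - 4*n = (n + 2)*(n^3 + n^2 - 2*n) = n*(n + 2)*(n^2 + n - 2) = n*(n - 1)*(n + 2)*(n + 2)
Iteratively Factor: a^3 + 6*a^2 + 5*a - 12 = (a + 4)*(a^2 + 2*a - 3) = (a + 3)*(a + 4)*(a - 1)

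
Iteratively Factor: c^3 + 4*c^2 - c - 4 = (c + 4)*(c^2 - 1) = (c - 1)*(c + 4)*(c + 1)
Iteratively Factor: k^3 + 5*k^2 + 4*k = (k + 4)*(k^2 + k) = k*(k + 4)*(k + 1)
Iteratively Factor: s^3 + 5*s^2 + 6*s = (s + 3)*(s^2 + 2*s) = (s + 2)*(s + 3)*(s)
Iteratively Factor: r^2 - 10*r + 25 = (r - 5)*(r - 5)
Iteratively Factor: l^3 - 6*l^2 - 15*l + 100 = (l - 5)*(l^2 - l - 20) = (l - 5)^2*(l + 4)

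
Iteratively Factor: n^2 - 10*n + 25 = (n - 5)*(n - 5)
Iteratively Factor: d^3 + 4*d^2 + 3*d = (d + 3)*(d^2 + d) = d*(d + 3)*(d + 1)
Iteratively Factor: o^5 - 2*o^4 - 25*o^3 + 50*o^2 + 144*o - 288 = (o - 4)*(o^4 + 2*o^3 - 17*o^2 - 18*o + 72) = (o - 4)*(o - 2)*(o^3 + 4*o^2 - 9*o - 36) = (o - 4)*(o - 2)*(o + 3)*(o^2 + o - 12) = (o - 4)*(o - 3)*(o - 2)*(o + 3)*(o + 4)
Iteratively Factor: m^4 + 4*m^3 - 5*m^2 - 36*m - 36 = (m + 3)*(m^3 + m^2 - 8*m - 12) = (m + 2)*(m + 3)*(m^2 - m - 6) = (m - 3)*(m + 2)*(m + 3)*(m + 2)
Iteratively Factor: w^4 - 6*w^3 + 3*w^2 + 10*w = (w - 2)*(w^3 - 4*w^2 - 5*w) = (w - 2)*(w + 1)*(w^2 - 5*w) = (w - 5)*(w - 2)*(w + 1)*(w)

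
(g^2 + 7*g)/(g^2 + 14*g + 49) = g/(g + 7)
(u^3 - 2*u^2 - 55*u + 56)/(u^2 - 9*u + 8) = u + 7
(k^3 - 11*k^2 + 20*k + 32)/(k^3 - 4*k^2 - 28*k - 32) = (k^2 - 3*k - 4)/(k^2 + 4*k + 4)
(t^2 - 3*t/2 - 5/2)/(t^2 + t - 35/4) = 2*(t + 1)/(2*t + 7)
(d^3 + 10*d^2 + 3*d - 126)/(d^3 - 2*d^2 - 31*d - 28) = (-d^3 - 10*d^2 - 3*d + 126)/(-d^3 + 2*d^2 + 31*d + 28)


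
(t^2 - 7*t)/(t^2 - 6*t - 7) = t/(t + 1)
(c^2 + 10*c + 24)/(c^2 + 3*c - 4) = (c + 6)/(c - 1)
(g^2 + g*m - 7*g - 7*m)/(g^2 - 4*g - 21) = (g + m)/(g + 3)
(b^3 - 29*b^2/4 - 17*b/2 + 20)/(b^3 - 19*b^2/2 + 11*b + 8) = (4*b^2 + 3*b - 10)/(2*(2*b^2 - 3*b - 2))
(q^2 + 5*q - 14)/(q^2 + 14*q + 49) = (q - 2)/(q + 7)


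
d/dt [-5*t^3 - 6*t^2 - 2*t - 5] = -15*t^2 - 12*t - 2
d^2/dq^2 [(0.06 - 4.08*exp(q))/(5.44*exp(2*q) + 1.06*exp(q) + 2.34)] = (-120.741888*exp(4*q) + 30.629376*exp(3*q) + 312.65856*exp(2*q) + 7.132344*exp(q) - 22.489272)*exp(q)/(160.989184*exp(6*q) + 94.107648*exp(5*q) + 226.084224*exp(4*q) + 82.151272*exp(3*q) + 97.249464*exp(2*q) + 17.412408*exp(q) + 12.812904)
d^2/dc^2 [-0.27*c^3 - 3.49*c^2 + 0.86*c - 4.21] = -1.62*c - 6.98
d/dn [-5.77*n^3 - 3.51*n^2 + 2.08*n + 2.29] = -17.31*n^2 - 7.02*n + 2.08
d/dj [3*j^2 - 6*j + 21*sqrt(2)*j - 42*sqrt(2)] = 6*j - 6 + 21*sqrt(2)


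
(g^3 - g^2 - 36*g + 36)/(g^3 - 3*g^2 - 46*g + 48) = (g - 6)/(g - 8)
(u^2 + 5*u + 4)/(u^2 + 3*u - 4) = (u + 1)/(u - 1)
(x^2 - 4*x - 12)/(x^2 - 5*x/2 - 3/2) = 2*(-x^2 + 4*x + 12)/(-2*x^2 + 5*x + 3)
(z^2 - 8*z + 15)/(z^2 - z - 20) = (z - 3)/(z + 4)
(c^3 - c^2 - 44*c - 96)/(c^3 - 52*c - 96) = (c^2 + 7*c + 12)/(c^2 + 8*c + 12)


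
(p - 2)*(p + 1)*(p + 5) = p^3 + 4*p^2 - 7*p - 10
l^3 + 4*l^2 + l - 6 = (l - 1)*(l + 2)*(l + 3)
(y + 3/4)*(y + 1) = y^2 + 7*y/4 + 3/4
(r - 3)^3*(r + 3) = r^4 - 6*r^3 + 54*r - 81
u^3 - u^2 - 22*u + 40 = (u - 4)*(u - 2)*(u + 5)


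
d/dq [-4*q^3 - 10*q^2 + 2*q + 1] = -12*q^2 - 20*q + 2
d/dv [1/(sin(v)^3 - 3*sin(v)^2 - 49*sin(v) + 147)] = (-3*sin(v)^2 + 6*sin(v) + 49)*cos(v)/(sin(v)^3 - 3*sin(v)^2 - 49*sin(v) + 147)^2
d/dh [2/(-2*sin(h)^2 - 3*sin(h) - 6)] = 2*(4*sin(h) + 3)*cos(h)/(3*sin(h) - cos(2*h) + 7)^2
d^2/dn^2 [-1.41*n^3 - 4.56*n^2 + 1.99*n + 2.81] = -8.46*n - 9.12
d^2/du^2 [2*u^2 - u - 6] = 4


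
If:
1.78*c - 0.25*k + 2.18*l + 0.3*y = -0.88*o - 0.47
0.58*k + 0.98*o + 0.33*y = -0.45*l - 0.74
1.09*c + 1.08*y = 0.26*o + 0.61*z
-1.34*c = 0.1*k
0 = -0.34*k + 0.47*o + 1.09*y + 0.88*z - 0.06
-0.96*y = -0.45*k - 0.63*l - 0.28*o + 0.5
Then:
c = -0.16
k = 2.20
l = 1.23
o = -2.79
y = 0.50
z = 1.79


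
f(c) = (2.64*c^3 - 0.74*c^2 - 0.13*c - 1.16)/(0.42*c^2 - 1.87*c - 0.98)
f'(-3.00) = 4.10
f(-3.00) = -9.36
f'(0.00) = -2.13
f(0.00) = 1.18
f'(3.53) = -60.68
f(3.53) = -44.85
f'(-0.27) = -14.97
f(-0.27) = 2.77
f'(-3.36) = 4.30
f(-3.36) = -10.87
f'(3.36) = -46.95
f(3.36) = -35.77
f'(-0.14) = -4.92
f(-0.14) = 1.64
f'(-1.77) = 2.97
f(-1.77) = -4.91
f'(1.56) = -5.39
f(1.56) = -2.39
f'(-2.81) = 3.98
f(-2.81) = -8.59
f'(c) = (1.87 - 0.84*c)*(2.64*c^3 - 0.74*c^2 - 0.13*c - 1.16)/(0.42*c^2 - 1.87*c - 0.98)^2 + (7.92*c^2 - 1.48*c - 0.13)/(0.42*c^2 - 1.87*c - 0.98)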